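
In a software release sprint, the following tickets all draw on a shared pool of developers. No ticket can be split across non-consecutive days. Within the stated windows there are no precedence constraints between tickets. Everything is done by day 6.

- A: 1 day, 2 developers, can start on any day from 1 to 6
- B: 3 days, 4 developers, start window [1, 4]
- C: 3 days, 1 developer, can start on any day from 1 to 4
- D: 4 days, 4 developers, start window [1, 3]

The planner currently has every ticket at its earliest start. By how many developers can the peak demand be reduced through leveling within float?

3

Early-start peak: d1:11  d2:9  d3:9  d4:4  d5:0  d6:0 ⇒ 11.
Leveled (A@1, B@1, C@4, D@2): d1:6  d2:8  d3:8  d4:5  d5:5  d6:1 ⇒ 8.
Reduction 11 − 8 = 3.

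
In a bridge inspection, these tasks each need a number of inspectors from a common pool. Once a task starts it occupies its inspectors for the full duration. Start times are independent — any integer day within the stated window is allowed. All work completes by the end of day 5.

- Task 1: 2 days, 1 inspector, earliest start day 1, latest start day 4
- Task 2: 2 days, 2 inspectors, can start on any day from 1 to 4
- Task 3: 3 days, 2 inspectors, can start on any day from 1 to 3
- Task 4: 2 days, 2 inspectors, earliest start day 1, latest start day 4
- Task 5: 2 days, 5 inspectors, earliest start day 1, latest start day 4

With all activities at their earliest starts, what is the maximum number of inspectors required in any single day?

Early-start schedule: Task 1@1, Task 2@1, Task 3@1, Task 4@1, Task 5@1.
Load per day: day 1: 12, day 2: 12, day 3: 2, day 4: 0, day 5: 0.
Peak is 12.

12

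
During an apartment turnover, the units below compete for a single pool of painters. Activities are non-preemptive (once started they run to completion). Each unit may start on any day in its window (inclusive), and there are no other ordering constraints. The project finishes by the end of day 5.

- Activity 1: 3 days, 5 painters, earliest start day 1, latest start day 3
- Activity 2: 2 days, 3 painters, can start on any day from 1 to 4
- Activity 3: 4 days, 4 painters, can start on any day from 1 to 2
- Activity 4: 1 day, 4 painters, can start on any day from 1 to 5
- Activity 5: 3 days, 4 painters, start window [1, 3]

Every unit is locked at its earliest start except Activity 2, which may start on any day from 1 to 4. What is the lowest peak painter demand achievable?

17

Activity 2@1: d1:20  d2:16  d3:13  d4:4  d5:0 → peak 20
Activity 2@2: d1:17  d2:16  d3:16  d4:4  d5:0 → peak 17
Activity 2@3: d1:17  d2:13  d3:16  d4:7  d5:0 → peak 17
Activity 2@4: d1:17  d2:13  d3:13  d4:7  d5:3 → peak 17
Best is Activity 2@2, peak 17.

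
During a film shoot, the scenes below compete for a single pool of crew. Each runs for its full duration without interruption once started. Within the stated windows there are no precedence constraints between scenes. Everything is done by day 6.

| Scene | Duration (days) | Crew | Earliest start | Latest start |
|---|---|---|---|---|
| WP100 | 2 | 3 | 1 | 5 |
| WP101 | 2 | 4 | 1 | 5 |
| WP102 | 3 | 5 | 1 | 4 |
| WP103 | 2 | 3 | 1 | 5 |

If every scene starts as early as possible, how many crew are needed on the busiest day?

15

Early-start schedule: WP100@1, WP101@1, WP102@1, WP103@1.
Load per day: day 1: 15, day 2: 15, day 3: 5, day 4: 0, day 5: 0, day 6: 0.
Peak is 15.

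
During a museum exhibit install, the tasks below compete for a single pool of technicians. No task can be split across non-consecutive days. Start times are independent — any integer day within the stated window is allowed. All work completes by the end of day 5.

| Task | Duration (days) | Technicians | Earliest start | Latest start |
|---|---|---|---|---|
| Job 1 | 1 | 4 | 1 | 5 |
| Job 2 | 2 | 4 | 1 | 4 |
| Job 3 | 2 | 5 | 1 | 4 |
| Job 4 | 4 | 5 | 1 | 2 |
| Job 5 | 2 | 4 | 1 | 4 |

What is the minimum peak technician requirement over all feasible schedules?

13

Early-start (Job 1@1, Job 2@1, Job 3@1, Job 4@1, Job 5@1) gives peak 22: d1:22  d2:18  d3:5  d4:5  d5:0.
Shift Job 3→3, Job 4→2.
Schedule Job 1@1, Job 2@1, Job 3@3, Job 4@2, Job 5@1: d1:12  d2:13  d3:10  d4:10  d5:5 — peak 13.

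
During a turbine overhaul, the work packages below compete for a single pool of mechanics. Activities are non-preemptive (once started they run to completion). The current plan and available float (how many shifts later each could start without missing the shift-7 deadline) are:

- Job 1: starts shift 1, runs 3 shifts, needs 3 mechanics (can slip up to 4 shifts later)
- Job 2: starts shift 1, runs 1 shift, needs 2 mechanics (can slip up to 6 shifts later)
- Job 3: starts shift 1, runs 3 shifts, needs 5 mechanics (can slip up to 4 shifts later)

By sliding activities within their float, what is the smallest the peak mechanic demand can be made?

5

Early-start (Job 1@1, Job 2@1, Job 3@1) gives peak 10: s1:10  s2:8  s3:8  s4:0  s5:0  s6:0  s7:0.
Shift Job 3→4.
Schedule Job 1@1, Job 2@1, Job 3@4: s1:5  s2:3  s3:3  s4:5  s5:5  s6:5  s7:0 — peak 5.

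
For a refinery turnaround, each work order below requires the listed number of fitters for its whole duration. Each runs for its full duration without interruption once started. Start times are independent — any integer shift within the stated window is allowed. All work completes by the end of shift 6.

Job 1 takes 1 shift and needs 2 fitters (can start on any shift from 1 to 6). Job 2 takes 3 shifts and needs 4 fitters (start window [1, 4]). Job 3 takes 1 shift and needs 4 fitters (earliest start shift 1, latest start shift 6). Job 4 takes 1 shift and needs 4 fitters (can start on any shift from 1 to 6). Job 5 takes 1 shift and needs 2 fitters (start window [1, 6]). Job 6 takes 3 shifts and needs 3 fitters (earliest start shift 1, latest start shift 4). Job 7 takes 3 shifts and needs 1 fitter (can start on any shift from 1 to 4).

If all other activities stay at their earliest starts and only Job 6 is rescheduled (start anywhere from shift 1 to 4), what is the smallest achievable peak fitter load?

Job 6@1: s1:20  s2:8  s3:8  s4:0  s5:0  s6:0 → peak 20
Job 6@2: s1:17  s2:8  s3:8  s4:3  s5:0  s6:0 → peak 17
Job 6@3: s1:17  s2:5  s3:8  s4:3  s5:3  s6:0 → peak 17
Job 6@4: s1:17  s2:5  s3:5  s4:3  s5:3  s6:3 → peak 17
Best is Job 6@2, peak 17.

17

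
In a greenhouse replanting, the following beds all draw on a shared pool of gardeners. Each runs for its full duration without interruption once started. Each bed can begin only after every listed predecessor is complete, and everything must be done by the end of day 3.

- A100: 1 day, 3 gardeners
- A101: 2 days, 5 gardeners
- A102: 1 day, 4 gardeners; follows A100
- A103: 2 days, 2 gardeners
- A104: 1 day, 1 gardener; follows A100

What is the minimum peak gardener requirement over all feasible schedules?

8

Early-start (A100@1, A101@1, A102@2, A103@1, A104@2) gives peak 12: d1:10  d2:12  d3:0.
Shift A102→3, A103→2.
Schedule A100@1, A101@1, A102@3, A103@2, A104@2: d1:8  d2:8  d3:6 — peak 8.
Total gardener-days = 22 over 3 days ⇒ peak ≥ ⌈22/3⌉ = 8, so 8 is optimal.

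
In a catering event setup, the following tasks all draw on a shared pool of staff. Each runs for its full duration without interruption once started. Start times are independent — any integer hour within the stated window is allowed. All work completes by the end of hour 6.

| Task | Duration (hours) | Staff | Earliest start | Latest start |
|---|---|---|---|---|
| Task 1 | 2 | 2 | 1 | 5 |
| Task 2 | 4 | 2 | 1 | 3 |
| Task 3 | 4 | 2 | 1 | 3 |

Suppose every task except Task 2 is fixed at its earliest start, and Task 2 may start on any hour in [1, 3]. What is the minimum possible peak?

Task 2@1: h1:6  h2:6  h3:4  h4:4  h5:0  h6:0 → peak 6
Task 2@2: h1:4  h2:6  h3:4  h4:4  h5:2  h6:0 → peak 6
Task 2@3: h1:4  h2:4  h3:4  h4:4  h5:2  h6:2 → peak 4
Best is Task 2@3, peak 4.

4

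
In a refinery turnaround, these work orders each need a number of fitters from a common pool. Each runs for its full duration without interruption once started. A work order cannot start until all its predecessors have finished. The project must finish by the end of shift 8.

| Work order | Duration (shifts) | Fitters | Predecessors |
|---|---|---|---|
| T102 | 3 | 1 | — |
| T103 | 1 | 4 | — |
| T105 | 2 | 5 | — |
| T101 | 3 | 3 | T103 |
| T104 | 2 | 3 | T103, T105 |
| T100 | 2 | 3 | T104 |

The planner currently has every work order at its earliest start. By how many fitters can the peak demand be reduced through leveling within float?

4

Early-start peak: s1:10  s2:9  s3:7  s4:6  s5:3  s6:3  s7:0  s8:0 ⇒ 10.
Leveled (T102@1, T103@1, T105@2, T101@4, T104@4, T100@6): s1:5  s2:6  s3:6  s4:6  s5:6  s6:6  s7:3  s8:0 ⇒ 6.
Reduction 10 − 6 = 4.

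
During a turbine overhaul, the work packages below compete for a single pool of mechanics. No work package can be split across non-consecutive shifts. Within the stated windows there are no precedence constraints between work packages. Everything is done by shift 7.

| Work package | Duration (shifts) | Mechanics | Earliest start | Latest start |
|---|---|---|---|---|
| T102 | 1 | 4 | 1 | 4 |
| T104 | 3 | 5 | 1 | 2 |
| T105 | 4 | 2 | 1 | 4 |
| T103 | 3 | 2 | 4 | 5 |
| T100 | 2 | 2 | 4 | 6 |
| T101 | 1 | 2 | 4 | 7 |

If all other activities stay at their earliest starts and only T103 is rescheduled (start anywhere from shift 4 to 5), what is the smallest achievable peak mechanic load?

11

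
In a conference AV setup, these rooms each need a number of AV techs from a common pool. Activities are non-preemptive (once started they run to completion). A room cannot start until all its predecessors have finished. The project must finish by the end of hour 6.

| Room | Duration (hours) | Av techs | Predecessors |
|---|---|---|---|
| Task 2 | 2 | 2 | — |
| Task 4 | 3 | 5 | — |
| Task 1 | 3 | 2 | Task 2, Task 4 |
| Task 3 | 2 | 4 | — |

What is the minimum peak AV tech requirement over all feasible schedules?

7

Early-start (Task 2@1, Task 4@1, Task 1@4, Task 3@1) gives peak 11: h1:11  h2:11  h3:5  h4:2  h5:2  h6:2.
Shift Task 3→4.
Schedule Task 2@1, Task 4@1, Task 1@4, Task 3@4: h1:7  h2:7  h3:5  h4:6  h5:6  h6:2 — peak 7.
No arrangement of the 10 feasible schedules does better.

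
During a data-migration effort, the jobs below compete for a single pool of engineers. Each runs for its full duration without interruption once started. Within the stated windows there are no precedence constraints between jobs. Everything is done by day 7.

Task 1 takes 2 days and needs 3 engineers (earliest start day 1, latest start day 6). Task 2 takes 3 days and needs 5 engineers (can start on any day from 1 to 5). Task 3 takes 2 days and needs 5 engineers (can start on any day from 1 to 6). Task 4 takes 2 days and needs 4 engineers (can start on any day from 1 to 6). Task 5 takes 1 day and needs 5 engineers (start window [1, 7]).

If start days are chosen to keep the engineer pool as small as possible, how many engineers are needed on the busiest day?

Early-start (Task 1@1, Task 2@1, Task 3@1, Task 4@1, Task 5@1) gives peak 22: d1:22  d2:17  d3:5  d4:0  d5:0  d6:0  d7:0.
Shift Task 3→4, Task 4→3, Task 5→6.
Schedule Task 1@1, Task 2@1, Task 3@4, Task 4@3, Task 5@6: d1:8  d2:8  d3:9  d4:9  d5:5  d6:5  d7:0 — peak 9.

9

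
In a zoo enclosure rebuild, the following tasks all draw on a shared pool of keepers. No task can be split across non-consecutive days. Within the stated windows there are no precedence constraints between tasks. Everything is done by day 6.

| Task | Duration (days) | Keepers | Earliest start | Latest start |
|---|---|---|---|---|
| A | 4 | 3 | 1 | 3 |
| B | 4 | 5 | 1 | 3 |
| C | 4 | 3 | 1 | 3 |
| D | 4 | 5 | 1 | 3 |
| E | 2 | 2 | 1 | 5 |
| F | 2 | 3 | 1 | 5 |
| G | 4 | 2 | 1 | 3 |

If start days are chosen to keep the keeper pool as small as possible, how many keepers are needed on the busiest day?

18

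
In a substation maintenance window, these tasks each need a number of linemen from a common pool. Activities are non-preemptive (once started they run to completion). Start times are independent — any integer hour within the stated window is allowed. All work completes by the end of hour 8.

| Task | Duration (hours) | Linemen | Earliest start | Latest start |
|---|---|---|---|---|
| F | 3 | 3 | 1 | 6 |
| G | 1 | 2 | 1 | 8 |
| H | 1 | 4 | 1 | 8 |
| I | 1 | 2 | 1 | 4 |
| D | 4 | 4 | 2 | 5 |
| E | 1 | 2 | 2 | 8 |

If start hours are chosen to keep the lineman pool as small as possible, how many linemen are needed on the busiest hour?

5

Early-start (F@1, G@1, H@1, I@1, D@2, E@2) gives peak 11: h1:11  h2:9  h3:7  h4:4  h5:4  h6:0  h7:0  h8:0.
Shift H→4, I→2, D→5, E→3.
Schedule F@1, G@1, H@4, I@2, D@5, E@3: h1:5  h2:5  h3:5  h4:4  h5:4  h6:4  h7:4  h8:4 — peak 5.
Total lineman-hours = 35 over 8 hours ⇒ peak ≥ ⌈35/8⌉ = 5, so 5 is optimal.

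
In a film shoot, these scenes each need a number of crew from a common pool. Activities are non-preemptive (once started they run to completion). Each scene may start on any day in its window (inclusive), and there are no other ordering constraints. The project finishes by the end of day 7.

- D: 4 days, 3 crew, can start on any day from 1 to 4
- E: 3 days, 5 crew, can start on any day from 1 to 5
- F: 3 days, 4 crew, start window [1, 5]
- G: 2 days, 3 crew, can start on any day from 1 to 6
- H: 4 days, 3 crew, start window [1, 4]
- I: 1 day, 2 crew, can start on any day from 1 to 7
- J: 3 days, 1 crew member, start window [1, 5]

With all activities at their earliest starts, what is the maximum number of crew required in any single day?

21

Early-start schedule: D@1, E@1, F@1, G@1, H@1, I@1, J@1.
Load per day: day 1: 21, day 2: 19, day 3: 16, day 4: 6, day 5: 0, day 6: 0, day 7: 0.
Peak is 21.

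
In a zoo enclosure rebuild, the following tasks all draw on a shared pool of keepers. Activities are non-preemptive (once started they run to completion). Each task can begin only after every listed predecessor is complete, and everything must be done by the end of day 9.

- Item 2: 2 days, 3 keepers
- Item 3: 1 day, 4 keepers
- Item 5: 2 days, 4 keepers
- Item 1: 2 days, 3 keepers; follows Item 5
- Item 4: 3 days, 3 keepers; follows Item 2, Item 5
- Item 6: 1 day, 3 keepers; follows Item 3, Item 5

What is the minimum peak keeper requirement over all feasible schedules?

6

Early-start (Item 2@1, Item 3@1, Item 5@1, Item 1@3, Item 4@3, Item 6@3) gives peak 11: d1:11  d2:7  d3:9  d4:6  d5:3  d6:0  d7:0  d8:0  d9:0.
Shift Item 3→3, Item 5→4, Item 1→6, Item 4→6, Item 6→8.
Schedule Item 2@1, Item 3@3, Item 5@4, Item 1@6, Item 4@6, Item 6@8: d1:3  d2:3  d3:4  d4:4  d5:4  d6:6  d7:6  d8:6  d9:0 — peak 6.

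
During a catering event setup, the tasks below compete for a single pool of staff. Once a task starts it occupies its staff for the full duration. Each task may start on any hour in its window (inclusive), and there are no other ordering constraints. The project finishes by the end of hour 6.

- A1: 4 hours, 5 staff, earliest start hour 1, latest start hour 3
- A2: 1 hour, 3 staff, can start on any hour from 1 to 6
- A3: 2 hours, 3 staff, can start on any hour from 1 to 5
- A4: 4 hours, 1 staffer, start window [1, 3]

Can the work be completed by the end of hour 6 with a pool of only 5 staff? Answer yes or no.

Total staffer-hours = 33; over 6 hours the average is 33/6 > 5, so some hour must exceed 5.

no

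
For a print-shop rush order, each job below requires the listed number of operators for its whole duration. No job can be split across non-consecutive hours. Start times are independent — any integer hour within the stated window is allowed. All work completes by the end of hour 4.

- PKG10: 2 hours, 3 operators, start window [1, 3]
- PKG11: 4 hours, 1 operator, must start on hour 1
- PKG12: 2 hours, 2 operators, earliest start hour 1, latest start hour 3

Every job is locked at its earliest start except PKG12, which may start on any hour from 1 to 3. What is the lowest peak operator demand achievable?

PKG12@1: h1:6  h2:6  h3:1  h4:1 → peak 6
PKG12@2: h1:4  h2:6  h3:3  h4:1 → peak 6
PKG12@3: h1:4  h2:4  h3:3  h4:3 → peak 4
Best is PKG12@3, peak 4.

4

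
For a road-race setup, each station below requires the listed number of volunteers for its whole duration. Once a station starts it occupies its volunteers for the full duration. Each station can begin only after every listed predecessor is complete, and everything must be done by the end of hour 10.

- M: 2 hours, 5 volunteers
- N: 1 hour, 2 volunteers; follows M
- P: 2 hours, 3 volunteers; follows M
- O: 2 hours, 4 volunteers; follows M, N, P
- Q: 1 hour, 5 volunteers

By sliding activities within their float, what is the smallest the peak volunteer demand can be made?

5

Early-start (M@1, N@3, P@3, O@5, Q@1) gives peak 10: h1:10  h2:5  h3:5  h4:3  h5:4  h6:4  h7:0  h8:0  h9:0  h10:0.
Shift Q→7.
Schedule M@1, N@3, P@3, O@5, Q@7: h1:5  h2:5  h3:5  h4:3  h5:4  h6:4  h7:5  h8:0  h9:0  h10:0 — peak 5.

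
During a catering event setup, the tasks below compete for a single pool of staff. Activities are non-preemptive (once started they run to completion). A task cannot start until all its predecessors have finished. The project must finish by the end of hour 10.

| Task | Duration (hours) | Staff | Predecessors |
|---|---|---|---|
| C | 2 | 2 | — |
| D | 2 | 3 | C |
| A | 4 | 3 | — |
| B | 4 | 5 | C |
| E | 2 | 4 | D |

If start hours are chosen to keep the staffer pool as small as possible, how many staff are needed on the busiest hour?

6

Early-start (C@1, D@3, A@1, B@3, E@5) gives peak 11: h1:5  h2:5  h3:11  h4:11  h5:9  h6:9  h7:0  h8:0  h9:0  h10:0.
Shift B→5, E→9.
Schedule C@1, D@3, A@1, B@5, E@9: h1:5  h2:5  h3:6  h4:6  h5:5  h6:5  h7:5  h8:5  h9:4  h10:4 — peak 6.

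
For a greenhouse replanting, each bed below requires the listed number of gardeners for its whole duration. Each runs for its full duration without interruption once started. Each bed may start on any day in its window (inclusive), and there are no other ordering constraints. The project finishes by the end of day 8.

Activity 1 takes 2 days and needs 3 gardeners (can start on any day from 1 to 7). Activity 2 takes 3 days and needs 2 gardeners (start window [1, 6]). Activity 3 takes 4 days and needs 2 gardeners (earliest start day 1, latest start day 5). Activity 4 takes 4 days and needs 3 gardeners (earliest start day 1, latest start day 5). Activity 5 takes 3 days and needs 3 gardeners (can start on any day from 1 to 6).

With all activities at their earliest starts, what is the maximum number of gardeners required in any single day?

Early-start schedule: Activity 1@1, Activity 2@1, Activity 3@1, Activity 4@1, Activity 5@1.
Load per day: day 1: 13, day 2: 13, day 3: 10, day 4: 5, day 5: 0, day 6: 0, day 7: 0, day 8: 0.
Peak is 13.

13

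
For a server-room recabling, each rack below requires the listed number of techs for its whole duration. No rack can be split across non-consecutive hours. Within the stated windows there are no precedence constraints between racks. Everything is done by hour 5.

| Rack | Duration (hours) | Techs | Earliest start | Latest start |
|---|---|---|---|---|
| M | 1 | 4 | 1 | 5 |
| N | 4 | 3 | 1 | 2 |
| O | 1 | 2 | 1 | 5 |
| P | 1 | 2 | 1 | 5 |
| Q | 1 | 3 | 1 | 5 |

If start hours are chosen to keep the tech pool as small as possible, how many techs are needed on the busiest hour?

6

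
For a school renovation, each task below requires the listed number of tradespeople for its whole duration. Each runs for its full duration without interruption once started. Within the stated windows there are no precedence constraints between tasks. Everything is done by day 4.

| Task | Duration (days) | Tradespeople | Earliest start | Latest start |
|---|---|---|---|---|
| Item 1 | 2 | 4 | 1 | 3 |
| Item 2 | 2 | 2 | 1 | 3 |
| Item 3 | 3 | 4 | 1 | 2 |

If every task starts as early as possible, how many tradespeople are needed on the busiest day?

10

Early-start schedule: Item 1@1, Item 2@1, Item 3@1.
Load per day: day 1: 10, day 2: 10, day 3: 4, day 4: 0.
Peak is 10.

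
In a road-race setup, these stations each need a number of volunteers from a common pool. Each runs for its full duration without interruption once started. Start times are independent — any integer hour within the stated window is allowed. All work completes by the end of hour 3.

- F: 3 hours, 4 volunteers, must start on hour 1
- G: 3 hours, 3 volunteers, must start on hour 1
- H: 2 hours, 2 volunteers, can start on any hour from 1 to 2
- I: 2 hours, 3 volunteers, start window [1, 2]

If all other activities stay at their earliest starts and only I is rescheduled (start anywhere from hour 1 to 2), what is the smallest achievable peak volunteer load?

12

I@1: h1:12  h2:12  h3:7 → peak 12
I@2: h1:9  h2:12  h3:10 → peak 12
Best is I@1, peak 12.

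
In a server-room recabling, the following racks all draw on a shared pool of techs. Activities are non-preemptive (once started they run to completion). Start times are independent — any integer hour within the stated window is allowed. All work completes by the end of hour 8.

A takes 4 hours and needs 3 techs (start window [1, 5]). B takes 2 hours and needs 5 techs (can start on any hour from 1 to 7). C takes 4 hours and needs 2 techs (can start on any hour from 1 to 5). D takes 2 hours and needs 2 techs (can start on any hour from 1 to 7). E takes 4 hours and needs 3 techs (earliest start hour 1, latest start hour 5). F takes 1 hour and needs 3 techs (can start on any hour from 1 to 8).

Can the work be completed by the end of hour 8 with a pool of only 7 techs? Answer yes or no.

Schedule A@1, B@5, C@5, D@7, E@1, F@7: h1:6  h2:6  h3:6  h4:6  h5:7  h6:7  h7:7  h8:4 — peak 7 ≤ 7.

yes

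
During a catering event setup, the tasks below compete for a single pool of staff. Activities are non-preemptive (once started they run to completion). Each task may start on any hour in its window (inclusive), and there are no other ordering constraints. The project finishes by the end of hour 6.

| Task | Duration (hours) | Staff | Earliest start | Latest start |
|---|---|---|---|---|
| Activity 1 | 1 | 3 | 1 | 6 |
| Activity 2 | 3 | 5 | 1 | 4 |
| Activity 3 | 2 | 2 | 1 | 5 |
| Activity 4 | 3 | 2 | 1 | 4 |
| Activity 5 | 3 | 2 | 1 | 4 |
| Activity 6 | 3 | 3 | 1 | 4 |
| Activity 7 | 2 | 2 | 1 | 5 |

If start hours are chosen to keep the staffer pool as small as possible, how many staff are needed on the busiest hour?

8

Early-start (Activity 1@1, Activity 2@1, Activity 3@1, Activity 4@1, Activity 5@1, Activity 6@1, Activity 7@1) gives peak 19: h1:19  h2:16  h3:12  h4:0  h5:0  h6:0.
Shift Activity 3→5, Activity 4→4, Activity 5→4, Activity 6→2, Activity 7→5.
Schedule Activity 1@1, Activity 2@1, Activity 3@5, Activity 4@4, Activity 5@4, Activity 6@2, Activity 7@5: h1:8  h2:8  h3:8  h4:7  h5:8  h6:8 — peak 8.
Total staffer-hours = 47 over 6 hours ⇒ peak ≥ ⌈47/6⌉ = 8, so 8 is optimal.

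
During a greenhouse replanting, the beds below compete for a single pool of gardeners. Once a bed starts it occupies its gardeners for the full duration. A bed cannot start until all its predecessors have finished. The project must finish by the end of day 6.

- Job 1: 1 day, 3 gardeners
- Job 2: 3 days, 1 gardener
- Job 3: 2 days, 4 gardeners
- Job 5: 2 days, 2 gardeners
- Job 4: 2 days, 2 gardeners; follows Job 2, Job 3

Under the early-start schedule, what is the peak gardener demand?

10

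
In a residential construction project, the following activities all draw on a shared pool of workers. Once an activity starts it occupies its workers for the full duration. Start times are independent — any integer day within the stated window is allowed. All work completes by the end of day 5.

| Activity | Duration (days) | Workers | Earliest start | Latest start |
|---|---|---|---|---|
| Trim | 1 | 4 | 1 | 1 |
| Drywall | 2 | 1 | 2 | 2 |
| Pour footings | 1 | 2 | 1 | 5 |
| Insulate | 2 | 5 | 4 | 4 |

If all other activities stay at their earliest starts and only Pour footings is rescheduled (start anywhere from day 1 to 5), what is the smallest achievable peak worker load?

5

Pour footings@1: d1:6  d2:1  d3:1  d4:5  d5:5 → peak 6
Pour footings@2: d1:4  d2:3  d3:1  d4:5  d5:5 → peak 5
Pour footings@3: d1:4  d2:1  d3:3  d4:5  d5:5 → peak 5
Pour footings@4: d1:4  d2:1  d3:1  d4:7  d5:5 → peak 7
Pour footings@5: d1:4  d2:1  d3:1  d4:5  d5:7 → peak 7
Best is Pour footings@2, peak 5.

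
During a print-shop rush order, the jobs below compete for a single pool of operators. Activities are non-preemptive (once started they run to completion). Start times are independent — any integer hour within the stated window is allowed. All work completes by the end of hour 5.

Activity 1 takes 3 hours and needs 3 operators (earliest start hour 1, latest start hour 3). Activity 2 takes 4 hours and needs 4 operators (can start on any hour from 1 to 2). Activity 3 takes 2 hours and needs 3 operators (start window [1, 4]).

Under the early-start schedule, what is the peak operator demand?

10

Early-start schedule: Activity 1@1, Activity 2@1, Activity 3@1.
Load per hour: hour 1: 10, hour 2: 10, hour 3: 7, hour 4: 4, hour 5: 0.
Peak is 10.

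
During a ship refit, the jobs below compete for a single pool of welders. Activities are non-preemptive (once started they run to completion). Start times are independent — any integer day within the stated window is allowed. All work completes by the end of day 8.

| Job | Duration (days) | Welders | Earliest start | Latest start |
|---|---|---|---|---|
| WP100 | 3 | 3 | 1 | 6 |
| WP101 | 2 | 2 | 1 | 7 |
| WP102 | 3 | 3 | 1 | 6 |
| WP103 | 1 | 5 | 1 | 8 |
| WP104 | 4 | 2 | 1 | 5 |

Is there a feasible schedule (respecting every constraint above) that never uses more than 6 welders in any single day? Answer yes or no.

Schedule WP100@1, WP101@1, WP102@4, WP103@7, WP104@3: d1:5  d2:5  d3:5  d4:5  d5:5  d6:5  d7:5  d8:0 — peak 5 ≤ 6.

yes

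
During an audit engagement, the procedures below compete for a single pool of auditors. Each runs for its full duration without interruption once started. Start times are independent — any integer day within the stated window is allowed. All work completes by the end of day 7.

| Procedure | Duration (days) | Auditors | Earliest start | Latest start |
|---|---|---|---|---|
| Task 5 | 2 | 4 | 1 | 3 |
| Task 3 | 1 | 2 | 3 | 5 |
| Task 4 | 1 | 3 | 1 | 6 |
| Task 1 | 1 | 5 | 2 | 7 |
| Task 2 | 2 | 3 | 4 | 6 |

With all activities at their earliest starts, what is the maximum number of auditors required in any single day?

Early-start schedule: Task 5@1, Task 3@3, Task 4@1, Task 1@2, Task 2@4.
Load per day: day 1: 7, day 2: 9, day 3: 2, day 4: 3, day 5: 3, day 6: 0, day 7: 0.
Peak is 9.

9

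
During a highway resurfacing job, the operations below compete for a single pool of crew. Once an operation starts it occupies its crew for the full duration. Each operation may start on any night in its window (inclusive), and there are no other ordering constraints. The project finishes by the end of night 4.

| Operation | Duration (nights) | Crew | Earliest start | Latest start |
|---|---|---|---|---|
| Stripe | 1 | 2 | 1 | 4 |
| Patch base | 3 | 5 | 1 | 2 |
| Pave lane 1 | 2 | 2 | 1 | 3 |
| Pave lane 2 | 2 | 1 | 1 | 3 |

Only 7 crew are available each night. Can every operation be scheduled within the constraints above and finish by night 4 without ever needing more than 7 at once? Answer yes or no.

yes

Schedule Stripe@1, Patch base@2, Pave lane 1@1, Pave lane 2@3: n1:4  n2:7  n3:6  n4:6 — peak 7 ≤ 7.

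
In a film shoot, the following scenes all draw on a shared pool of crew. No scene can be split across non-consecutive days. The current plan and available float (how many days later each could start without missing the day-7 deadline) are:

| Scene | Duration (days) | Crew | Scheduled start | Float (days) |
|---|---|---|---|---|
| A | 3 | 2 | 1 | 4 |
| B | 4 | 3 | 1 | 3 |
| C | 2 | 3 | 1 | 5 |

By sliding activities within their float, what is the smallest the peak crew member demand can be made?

5

Early-start (A@1, B@1, C@1) gives peak 8: d1:8  d2:8  d3:5  d4:3  d5:0  d6:0  d7:0.
Shift C→5.
Schedule A@1, B@1, C@5: d1:5  d2:5  d3:5  d4:3  d5:3  d6:3  d7:0 — peak 5.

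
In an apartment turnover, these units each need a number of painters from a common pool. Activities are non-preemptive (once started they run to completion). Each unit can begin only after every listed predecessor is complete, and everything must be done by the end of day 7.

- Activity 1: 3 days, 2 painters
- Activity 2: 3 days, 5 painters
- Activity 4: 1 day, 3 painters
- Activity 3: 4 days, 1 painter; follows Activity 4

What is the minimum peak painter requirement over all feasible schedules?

Early-start (Activity 1@1, Activity 2@1, Activity 4@1, Activity 3@2) gives peak 10: d1:10  d2:8  d3:8  d4:1  d5:1  d6:0  d7:0.
Shift Activity 2→4.
Schedule Activity 1@1, Activity 2@4, Activity 4@1, Activity 3@2: d1:5  d2:3  d3:3  d4:6  d5:6  d6:5  d7:0 — peak 6.

6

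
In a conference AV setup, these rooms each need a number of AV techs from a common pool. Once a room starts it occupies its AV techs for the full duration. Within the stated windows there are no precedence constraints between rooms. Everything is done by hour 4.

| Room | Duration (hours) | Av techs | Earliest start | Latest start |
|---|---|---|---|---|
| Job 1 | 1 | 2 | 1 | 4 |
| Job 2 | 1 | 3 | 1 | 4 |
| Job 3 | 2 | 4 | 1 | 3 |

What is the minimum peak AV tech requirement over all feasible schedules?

4

Early-start (Job 1@1, Job 2@1, Job 3@1) gives peak 9: h1:9  h2:4  h3:0  h4:0.
Shift Job 2→2, Job 3→3.
Schedule Job 1@1, Job 2@2, Job 3@3: h1:2  h2:3  h3:4  h4:4 — peak 4.
Total AV tech-hours = 13 over 4 hours ⇒ peak ≥ ⌈13/4⌉ = 4, so 4 is optimal.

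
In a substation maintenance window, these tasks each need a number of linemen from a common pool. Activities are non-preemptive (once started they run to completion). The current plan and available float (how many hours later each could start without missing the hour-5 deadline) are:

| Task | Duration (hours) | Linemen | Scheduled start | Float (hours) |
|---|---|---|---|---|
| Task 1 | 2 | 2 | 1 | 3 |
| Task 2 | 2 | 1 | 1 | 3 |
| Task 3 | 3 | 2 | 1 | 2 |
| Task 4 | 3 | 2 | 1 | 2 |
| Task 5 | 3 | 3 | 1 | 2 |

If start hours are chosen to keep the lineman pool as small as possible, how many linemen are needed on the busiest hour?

7

Early-start (Task 1@1, Task 2@1, Task 3@1, Task 4@1, Task 5@1) gives peak 10: h1:10  h2:10  h3:7  h4:0  h5:0.
Shift Task 5→3.
Schedule Task 1@1, Task 2@1, Task 3@1, Task 4@1, Task 5@3: h1:7  h2:7  h3:7  h4:3  h5:3 — peak 7.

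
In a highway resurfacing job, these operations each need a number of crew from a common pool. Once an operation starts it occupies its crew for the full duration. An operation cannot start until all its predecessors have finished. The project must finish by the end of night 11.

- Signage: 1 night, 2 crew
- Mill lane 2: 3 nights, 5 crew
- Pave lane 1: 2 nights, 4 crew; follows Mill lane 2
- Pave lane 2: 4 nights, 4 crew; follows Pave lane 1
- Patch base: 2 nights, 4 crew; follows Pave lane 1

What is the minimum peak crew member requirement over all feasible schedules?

6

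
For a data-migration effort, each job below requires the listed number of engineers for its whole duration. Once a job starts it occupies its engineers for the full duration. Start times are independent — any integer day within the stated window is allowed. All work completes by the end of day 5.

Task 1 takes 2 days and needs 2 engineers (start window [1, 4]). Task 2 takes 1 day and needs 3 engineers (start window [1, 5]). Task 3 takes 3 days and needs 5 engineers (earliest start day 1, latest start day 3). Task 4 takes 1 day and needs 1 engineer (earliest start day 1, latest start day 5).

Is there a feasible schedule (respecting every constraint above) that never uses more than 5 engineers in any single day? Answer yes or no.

yes

Schedule Task 1@1, Task 2@1, Task 3@3, Task 4@2: d1:5  d2:3  d3:5  d4:5  d5:5 — peak 5 ≤ 5.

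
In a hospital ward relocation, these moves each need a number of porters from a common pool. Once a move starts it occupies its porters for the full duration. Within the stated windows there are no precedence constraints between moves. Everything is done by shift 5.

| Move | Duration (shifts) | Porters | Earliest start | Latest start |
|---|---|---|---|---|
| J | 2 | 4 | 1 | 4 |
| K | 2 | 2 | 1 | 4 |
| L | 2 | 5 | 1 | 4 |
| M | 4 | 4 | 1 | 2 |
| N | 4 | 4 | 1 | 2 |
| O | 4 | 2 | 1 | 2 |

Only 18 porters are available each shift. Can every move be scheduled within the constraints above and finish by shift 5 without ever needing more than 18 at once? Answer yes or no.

Schedule J@1, K@1, L@3, M@1, N@1, O@1: s1:16  s2:16  s3:15  s4:15  s5:0 — peak 16 ≤ 18.

yes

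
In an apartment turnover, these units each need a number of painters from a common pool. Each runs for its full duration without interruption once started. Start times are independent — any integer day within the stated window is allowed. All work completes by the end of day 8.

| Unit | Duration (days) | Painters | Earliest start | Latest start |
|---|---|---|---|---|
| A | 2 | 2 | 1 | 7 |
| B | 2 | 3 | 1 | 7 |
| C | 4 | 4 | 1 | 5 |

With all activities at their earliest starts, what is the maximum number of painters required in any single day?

9

Early-start schedule: A@1, B@1, C@1.
Load per day: day 1: 9, day 2: 9, day 3: 4, day 4: 4, day 5: 0, day 6: 0, day 7: 0, day 8: 0.
Peak is 9.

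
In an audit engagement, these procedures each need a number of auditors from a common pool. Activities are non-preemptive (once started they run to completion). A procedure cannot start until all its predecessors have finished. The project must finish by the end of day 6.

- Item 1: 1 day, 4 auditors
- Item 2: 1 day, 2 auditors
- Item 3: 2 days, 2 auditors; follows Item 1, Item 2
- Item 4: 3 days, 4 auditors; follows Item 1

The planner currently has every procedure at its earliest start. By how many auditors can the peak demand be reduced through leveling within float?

0

Early-start peak: d1:6  d2:6  d3:6  d4:4  d5:0  d6:0 ⇒ 6.
Leveled (Item 1@1, Item 2@1, Item 3@2, Item 4@2): d1:6  d2:6  d3:6  d4:4  d5:0  d6:0 ⇒ 6.
Reduction 6 − 6 = 0.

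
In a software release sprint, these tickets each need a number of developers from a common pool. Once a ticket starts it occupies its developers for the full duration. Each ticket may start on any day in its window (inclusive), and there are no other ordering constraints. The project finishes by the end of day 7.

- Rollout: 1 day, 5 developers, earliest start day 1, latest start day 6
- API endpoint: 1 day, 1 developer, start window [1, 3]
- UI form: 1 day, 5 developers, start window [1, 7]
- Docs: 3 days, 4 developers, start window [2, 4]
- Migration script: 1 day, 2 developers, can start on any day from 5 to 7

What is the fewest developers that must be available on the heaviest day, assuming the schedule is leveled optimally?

5

Early-start (Rollout@1, API endpoint@1, UI form@1, Docs@2, Migration script@5) gives peak 11: d1:11  d2:4  d3:4  d4:4  d5:2  d6:0  d7:0.
Shift API endpoint→2, UI form→3, Docs→4, Migration script→7.
Schedule Rollout@1, API endpoint@2, UI form@3, Docs@4, Migration script@7: d1:5  d2:1  d3:5  d4:4  d5:4  d6:4  d7:2 — peak 5.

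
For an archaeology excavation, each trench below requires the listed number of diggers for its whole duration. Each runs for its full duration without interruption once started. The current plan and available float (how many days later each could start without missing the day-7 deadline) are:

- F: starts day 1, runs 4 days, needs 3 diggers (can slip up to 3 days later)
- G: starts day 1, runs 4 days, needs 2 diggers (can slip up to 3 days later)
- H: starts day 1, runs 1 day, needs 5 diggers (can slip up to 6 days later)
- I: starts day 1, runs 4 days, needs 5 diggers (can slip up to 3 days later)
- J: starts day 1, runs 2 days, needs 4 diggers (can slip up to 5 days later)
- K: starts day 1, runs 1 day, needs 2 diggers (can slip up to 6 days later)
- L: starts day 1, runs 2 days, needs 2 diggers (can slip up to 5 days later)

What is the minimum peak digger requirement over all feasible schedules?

10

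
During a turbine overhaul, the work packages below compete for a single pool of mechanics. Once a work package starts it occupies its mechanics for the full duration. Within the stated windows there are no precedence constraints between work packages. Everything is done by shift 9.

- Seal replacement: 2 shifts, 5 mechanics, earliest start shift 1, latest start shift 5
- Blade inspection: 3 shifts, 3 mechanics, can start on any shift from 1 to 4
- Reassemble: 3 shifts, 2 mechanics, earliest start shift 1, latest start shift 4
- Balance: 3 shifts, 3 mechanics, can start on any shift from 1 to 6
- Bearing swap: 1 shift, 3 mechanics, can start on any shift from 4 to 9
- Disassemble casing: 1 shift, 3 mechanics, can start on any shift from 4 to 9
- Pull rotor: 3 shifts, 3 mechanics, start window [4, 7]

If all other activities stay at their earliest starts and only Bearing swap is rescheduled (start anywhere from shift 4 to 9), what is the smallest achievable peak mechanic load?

13

Bearing swap@4: s1:13  s2:13  s3:8  s4:9  s5:3  s6:3  s7:0  s8:0  s9:0 → peak 13
Bearing swap@5: s1:13  s2:13  s3:8  s4:6  s5:6  s6:3  s7:0  s8:0  s9:0 → peak 13
Bearing swap@6: s1:13  s2:13  s3:8  s4:6  s5:3  s6:6  s7:0  s8:0  s9:0 → peak 13
Bearing swap@7: s1:13  s2:13  s3:8  s4:6  s5:3  s6:3  s7:3  s8:0  s9:0 → peak 13
Bearing swap@8: s1:13  s2:13  s3:8  s4:6  s5:3  s6:3  s7:0  s8:3  s9:0 → peak 13
Bearing swap@9: s1:13  s2:13  s3:8  s4:6  s5:3  s6:3  s7:0  s8:0  s9:3 → peak 13
Best is Bearing swap@4, peak 13.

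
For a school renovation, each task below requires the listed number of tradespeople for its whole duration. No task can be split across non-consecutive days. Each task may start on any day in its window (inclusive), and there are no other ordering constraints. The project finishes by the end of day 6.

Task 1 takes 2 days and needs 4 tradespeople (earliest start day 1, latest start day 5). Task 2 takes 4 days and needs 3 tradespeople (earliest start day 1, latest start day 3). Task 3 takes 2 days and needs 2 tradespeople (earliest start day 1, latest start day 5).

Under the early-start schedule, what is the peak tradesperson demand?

9

Early-start schedule: Task 1@1, Task 2@1, Task 3@1.
Load per day: day 1: 9, day 2: 9, day 3: 3, day 4: 3, day 5: 0, day 6: 0.
Peak is 9.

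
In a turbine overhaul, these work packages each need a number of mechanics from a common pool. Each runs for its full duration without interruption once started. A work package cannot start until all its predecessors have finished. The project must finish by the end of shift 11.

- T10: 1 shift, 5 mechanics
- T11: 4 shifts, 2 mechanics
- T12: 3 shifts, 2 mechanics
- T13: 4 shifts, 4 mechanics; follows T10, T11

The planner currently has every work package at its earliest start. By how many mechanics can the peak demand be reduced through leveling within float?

Early-start peak: s1:9  s2:4  s3:4  s4:2  s5:4  s6:4  s7:4  s8:4  s9:0  s10:0  s11:0 ⇒ 9.
Leveled (T10@1, T11@2, T12@2, T13@6): s1:5  s2:4  s3:4  s4:4  s5:2  s6:4  s7:4  s8:4  s9:4  s10:0  s11:0 ⇒ 5.
Reduction 9 − 5 = 4.

4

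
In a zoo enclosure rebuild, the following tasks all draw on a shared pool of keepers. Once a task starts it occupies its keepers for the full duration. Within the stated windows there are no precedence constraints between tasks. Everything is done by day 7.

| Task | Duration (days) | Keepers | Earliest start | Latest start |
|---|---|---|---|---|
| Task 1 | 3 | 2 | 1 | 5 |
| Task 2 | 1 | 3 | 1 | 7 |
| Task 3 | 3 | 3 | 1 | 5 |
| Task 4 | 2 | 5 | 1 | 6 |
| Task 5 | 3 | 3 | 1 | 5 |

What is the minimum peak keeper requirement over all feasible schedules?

7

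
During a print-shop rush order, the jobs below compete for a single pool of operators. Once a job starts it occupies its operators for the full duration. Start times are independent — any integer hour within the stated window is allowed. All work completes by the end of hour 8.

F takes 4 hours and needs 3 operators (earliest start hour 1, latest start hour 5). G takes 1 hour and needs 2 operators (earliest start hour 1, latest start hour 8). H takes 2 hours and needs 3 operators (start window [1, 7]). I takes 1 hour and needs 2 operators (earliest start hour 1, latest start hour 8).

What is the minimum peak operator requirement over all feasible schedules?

Early-start (F@1, G@1, H@1, I@1) gives peak 10: h1:10  h2:6  h3:3  h4:3  h5:0  h6:0  h7:0  h8:0.
Shift G→5, H→6, I→8.
Schedule F@1, G@5, H@6, I@8: h1:3  h2:3  h3:3  h4:3  h5:2  h6:3  h7:3  h8:2 — peak 3.
Total operator-hours = 22 over 8 hours ⇒ peak ≥ ⌈22/8⌉ = 3, so 3 is optimal.

3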